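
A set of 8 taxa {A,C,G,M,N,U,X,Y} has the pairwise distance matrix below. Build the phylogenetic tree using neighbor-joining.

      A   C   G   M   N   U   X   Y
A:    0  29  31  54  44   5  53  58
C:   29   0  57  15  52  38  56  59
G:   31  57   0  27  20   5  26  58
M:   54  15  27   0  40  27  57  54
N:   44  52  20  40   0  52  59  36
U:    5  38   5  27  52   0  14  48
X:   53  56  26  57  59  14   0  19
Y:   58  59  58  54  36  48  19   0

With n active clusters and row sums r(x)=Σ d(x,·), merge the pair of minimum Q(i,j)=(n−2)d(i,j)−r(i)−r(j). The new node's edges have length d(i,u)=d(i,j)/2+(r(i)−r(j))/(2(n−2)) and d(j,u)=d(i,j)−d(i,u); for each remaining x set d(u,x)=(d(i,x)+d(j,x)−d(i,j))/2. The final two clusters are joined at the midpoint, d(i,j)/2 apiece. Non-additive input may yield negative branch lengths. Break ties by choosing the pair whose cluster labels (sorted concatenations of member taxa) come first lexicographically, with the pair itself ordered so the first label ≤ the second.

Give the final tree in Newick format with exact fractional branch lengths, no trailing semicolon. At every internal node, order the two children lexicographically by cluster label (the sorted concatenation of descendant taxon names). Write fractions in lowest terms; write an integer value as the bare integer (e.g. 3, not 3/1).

((((A:143/16,U:-63/16):159/16,(C:21/2,M:9/2):273/16):53/16,(G:41/12,N:199/12):107/16):297/32,(X:11/2,Y:27/2):297/32)

step 1: merge (X,Y) at d=19, Q=-502; branch lengths X→11/2, Y→27/2; new cluster XY
  updated: d(A,XY)=46, d(C,XY)=48, d(G,XY)=65/2, d(M,XY)=46, d(N,XY)=38, d(U,XY)=43/2
step 2: merge (C,M) at d=15, Q=-373; branch lengths C→21/2, M→9/2; new cluster CM
  updated: d(A,CM)=34, d(CM,G)=69/2, d(CM,N)=77/2, d(CM,U)=25, d(CM,XY)=79/2
step 3: merge (A,U) at d=5, Q=-497/2; branch lengths A→143/16, U→-63/16; new cluster AU
  updated: d(AU,CM)=27, d(AU,G)=31/2, d(AU,N)=91/2, d(AU,XY)=125/4
step 4: merge (G,N) at d=20, Q=-369/2; branch lengths G→41/12, N→199/12; new cluster GN
  updated: d(AU,GN)=41/2, d(CM,GN)=53/2, d(GN,XY)=101/4
step 5: merge (AU,CM) at d=27, Q=-471/4; branch lengths AU→159/16, CM→273/16; new cluster ACMU
  updated: d(ACMU,GN)=10, d(ACMU,XY)=175/8
step 6: merge (ACMU,GN) at d=10, Q=-457/8; branch lengths ACMU→53/16, GN→107/16; new cluster ACGMNU
  updated: d(ACGMNU,XY)=297/16
step 7: merge (ACGMNU,XY) at d=297/16; branch lengths ACGMNU→297/32, XY→297/32; new cluster ACGMNUXY
final tree: ((((A:143/16,U:-63/16):159/16,(C:21/2,M:9/2):273/16):53/16,(G:41/12,N:199/12):107/16):297/32,(X:11/2,Y:27/2):297/32)
total length: 1833/16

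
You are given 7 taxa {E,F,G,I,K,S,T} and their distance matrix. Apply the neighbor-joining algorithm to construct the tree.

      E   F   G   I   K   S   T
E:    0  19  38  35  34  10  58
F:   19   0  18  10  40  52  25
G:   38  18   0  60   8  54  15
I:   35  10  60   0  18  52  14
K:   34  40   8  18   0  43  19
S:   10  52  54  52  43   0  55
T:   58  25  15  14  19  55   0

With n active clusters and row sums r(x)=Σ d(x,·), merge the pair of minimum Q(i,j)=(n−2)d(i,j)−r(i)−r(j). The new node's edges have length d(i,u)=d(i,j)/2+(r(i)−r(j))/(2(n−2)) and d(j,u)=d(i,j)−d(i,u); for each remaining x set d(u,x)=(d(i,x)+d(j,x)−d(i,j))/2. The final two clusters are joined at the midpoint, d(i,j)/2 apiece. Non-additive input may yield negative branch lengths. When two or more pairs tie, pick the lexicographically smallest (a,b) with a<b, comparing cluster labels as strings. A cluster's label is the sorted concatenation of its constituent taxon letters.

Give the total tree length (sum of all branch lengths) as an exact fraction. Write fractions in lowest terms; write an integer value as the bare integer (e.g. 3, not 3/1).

step 1: merge (E,S) at d=10, Q=-410; branch lengths E→-11/5, S→61/5; new cluster ES
  updated: d(ES,F)=61/2, d(ES,G)=41, d(ES,I)=77/2, d(ES,K)=67/2, d(ES,T)=103/2
step 2: merge (G,K) at d=8, Q=-457/2; branch lengths G→111/16, K→17/16; new cluster GK
  updated: d(ES,GK)=133/4, d(F,GK)=25, d(GK,I)=35, d(GK,T)=13
step 3: merge (GK,T) at d=13, Q=-683/4; branch lengths GK→167/24, T→145/24; new cluster GKT
  updated: d(ES,GKT)=287/8, d(F,GKT)=37/2, d(GKT,I)=18
step 4: merge (ES,GKT) at d=287/8, Q=-211/2; branch lengths ES→417/16, GKT→157/16; new cluster EGKST
  updated: d(EGKST,F)=105/16, d(EGKST,I)=165/16
step 5: merge (EGKST,F) at d=105/16, Q=-215/8; branch lengths EGKST→55/16, F→25/8; new cluster EFGKST
  updated: d(EFGKST,I)=55/8
step 6: merge (EFGKST,I) at d=55/8; branch lengths EFGKST→55/16, I→55/16; new cluster EFGIKST
final tree: ((((E:-11/5,S:61/5):417/16,((G:111/16,K:17/16):167/24,T:145/24):157/16):55/16,F:25/8):55/16,I:55/16)
total length: 1285/16

1285/16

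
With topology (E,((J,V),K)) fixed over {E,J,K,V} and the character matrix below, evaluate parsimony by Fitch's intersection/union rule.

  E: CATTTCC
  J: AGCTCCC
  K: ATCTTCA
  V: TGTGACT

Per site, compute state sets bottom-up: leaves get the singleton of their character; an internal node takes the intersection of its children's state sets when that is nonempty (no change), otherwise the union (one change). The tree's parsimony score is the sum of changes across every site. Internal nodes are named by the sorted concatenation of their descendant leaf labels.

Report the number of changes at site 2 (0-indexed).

2

site 0, node JV: J={A} ∪ V={T} → {A,T} (+1)
site 0, node JKV: JV={A,T} ∩ K={A} → {A} (+0)
site 0, node EJKV: E={C} ∪ JKV={A} → {A,C} (+1)
site 1, node JV: J={G} ∩ V={G} → {G} (+0)
site 1, node JKV: JV={G} ∪ K={T} → {G,T} (+1)
site 1, node EJKV: E={A} ∪ JKV={G,T} → {A,G,T} (+1)
site 2, node JV: J={C} ∪ V={T} → {C,T} (+1)
site 2, node JKV: JV={C,T} ∩ K={C} → {C} (+0)
site 2, node EJKV: E={T} ∪ JKV={C} → {C,T} (+1)
site 3, node JV: J={T} ∪ V={G} → {G,T} (+1)
site 3, node JKV: JV={G,T} ∩ K={T} → {T} (+0)
site 3, node EJKV: E={T} ∩ JKV={T} → {T} (+0)
site 4, node JV: J={C} ∪ V={A} → {A,C} (+1)
site 4, node JKV: JV={A,C} ∪ K={T} → {A,C,T} (+1)
site 4, node EJKV: E={T} ∩ JKV={A,C,T} → {T} (+0)
site 5, node JV: J={C} ∩ V={C} → {C} (+0)
site 5, node JKV: JV={C} ∩ K={C} → {C} (+0)
site 5, node EJKV: E={C} ∩ JKV={C} → {C} (+0)
site 6, node JV: J={C} ∪ V={T} → {C,T} (+1)
site 6, node JKV: JV={C,T} ∪ K={A} → {A,C,T} (+1)
site 6, node EJKV: E={C} ∩ JKV={A,C,T} → {C} (+0)
per-site changes: [2, 2, 2, 1, 2, 0, 2]; total = 11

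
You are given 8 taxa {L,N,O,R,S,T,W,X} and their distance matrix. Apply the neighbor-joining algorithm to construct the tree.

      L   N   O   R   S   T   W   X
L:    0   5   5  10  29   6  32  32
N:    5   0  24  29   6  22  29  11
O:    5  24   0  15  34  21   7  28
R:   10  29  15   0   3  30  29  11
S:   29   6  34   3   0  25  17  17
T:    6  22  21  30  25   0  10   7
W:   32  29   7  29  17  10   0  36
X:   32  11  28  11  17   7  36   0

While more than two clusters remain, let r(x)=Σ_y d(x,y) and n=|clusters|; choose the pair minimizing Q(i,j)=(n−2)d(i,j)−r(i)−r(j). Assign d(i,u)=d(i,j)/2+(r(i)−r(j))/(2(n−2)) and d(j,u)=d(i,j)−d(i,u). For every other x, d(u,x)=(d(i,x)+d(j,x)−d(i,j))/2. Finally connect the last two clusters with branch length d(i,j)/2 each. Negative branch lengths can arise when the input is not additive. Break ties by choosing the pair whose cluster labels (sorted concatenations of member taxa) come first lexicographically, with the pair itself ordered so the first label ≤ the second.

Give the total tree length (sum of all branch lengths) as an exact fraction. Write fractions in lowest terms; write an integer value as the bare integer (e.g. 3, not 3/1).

425/8

1. join O+W (d=7, Q=-252) ⇒ OW; edges |O|=4/3, |W|=17/3
  updated: d(L,OW)=15, d(N,OW)=23, d(OW,R)=37/2, d(OW,S)=22, d(OW,T)=12, d(OW,X)=57/2
2. join R+S (d=3, Q=-377/2) ⇒ RS; edges |R|=29/20, |S|=31/20
  updated: d(L,RS)=18, d(N,RS)=16, d(OW,RS)=75/4, d(RS,T)=26, d(RS,X)=25/2
3. join T+X (d=7, Q=-136) ⇒ TX; edges |T|=5/4, |X|=23/4
  updated: d(L,TX)=31/2, d(N,TX)=13, d(OW,TX)=67/4, d(RS,TX)=63/4
4. join L+N (d=5, Q=-191/2) ⇒ LN; edges |L|=23/12, |N|=37/12
  updated: d(LN,OW)=33/2, d(LN,RS)=29/2, d(LN,TX)=47/4
5. join LN+TX (d=47/4, Q=-127/2) ⇒ LNTX; edges |LN|=11/2, |TX|=25/4
  updated: d(LNTX,OW)=43/4, d(LNTX,RS)=37/4
6. join LNTX+OW (d=43/4, Q=-155/4) ⇒ LNOTWX; edges |LNTX|=5/8, |OW|=81/8
  updated: d(LNOTWX,RS)=69/8
7. join LNOTWX+RS (d=69/8) ⇒ LNORSTWX; edges |LNOTWX|=69/16, |RS|=69/16
final tree: ((((L:23/12,N:37/12):11/2,(T:5/4,X:23/4):25/4):5/8,(O:4/3,W:17/3):81/8):69/16,(R:29/20,S:31/20):69/16)
total length: 425/8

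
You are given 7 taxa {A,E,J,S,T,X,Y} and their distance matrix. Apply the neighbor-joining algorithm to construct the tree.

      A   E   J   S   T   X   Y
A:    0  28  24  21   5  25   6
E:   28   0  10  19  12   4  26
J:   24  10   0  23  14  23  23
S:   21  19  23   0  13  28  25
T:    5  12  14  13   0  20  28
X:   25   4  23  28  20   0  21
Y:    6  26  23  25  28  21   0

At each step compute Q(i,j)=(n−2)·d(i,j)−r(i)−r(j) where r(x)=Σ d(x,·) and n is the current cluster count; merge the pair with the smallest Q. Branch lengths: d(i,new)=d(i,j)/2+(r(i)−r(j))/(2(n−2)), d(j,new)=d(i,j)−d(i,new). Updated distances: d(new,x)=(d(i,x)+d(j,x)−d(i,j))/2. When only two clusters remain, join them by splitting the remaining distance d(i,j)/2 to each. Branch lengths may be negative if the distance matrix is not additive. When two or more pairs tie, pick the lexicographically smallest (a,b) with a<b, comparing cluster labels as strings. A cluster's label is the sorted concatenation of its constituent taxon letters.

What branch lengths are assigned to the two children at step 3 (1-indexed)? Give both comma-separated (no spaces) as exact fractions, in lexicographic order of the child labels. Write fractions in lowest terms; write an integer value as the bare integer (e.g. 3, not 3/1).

iteration 1: select A,Y (d=6, Q=-208); attach at lengths (1, 5); label the merged cluster AY
  updated: d(AY,E)=24, d(AY,J)=41/2, d(AY,S)=20, d(AY,T)=27/2, d(AY,X)=20
iteration 2: select E,X (d=4, Q=-148); attach at lengths (-5/4, 21/4); label the merged cluster EX
  updated: d(AY,EX)=20, d(EX,J)=29/2, d(EX,S)=43/2, d(EX,T)=14
iteration 3: select EX,J (d=29/2, Q=-197/2); attach at lengths (83/12, 91/12); label the merged cluster EJX
  updated: d(AY,EJX)=13, d(EJX,S)=15, d(EJX,T)=27/4
iteration 4: select AY,EJX (d=13, Q=-221/4); attach at lengths (151/16, 57/16); label the merged cluster AEJXY
  updated: d(AEJXY,S)=11, d(AEJXY,T)=29/8
iteration 5: select AEJXY,S (d=11, Q=-221/8); attach at lengths (13/16, 163/16); label the merged cluster AEJSXY
  updated: d(AEJSXY,T)=45/16
iteration 6: select AEJSXY,T (d=45/16); attach at lengths (45/32, 45/32); label the merged cluster AEJSTXY
final tree: ((((A:1,Y:5):151/16,((E:-5/4,X:21/4):83/12,J:91/12):57/16):13/16,S:163/16):45/32,T:45/32)
total length: 821/16

83/12,91/12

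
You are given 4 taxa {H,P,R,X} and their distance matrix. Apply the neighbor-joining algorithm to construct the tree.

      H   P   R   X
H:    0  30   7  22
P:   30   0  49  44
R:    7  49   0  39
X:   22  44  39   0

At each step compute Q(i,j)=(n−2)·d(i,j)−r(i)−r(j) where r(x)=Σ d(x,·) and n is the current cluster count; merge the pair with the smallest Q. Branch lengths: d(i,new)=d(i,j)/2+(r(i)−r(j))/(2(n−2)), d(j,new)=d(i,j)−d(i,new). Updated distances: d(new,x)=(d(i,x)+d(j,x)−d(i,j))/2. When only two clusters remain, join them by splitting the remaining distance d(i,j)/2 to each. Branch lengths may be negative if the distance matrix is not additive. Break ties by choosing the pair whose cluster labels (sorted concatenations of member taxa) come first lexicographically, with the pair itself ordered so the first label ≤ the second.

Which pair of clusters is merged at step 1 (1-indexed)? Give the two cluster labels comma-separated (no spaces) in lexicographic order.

1. join H+R (d=7, Q=-140) ⇒ HR; edges |H|=-11/2, |R|=25/2
  updated: d(HR,P)=36, d(HR,X)=27
2. join HR+P (d=36, Q=-107) ⇒ HPR; edges |HR|=19/2, |P|=53/2
  updated: d(HPR,X)=35/2
3. join HPR+X (d=35/2) ⇒ HPRX; edges |HPR|=35/4, |X|=35/4
final tree: (((H:-11/2,R:25/2):19/2,P:53/2):35/4,X:35/4)
total length: 121/2

H,R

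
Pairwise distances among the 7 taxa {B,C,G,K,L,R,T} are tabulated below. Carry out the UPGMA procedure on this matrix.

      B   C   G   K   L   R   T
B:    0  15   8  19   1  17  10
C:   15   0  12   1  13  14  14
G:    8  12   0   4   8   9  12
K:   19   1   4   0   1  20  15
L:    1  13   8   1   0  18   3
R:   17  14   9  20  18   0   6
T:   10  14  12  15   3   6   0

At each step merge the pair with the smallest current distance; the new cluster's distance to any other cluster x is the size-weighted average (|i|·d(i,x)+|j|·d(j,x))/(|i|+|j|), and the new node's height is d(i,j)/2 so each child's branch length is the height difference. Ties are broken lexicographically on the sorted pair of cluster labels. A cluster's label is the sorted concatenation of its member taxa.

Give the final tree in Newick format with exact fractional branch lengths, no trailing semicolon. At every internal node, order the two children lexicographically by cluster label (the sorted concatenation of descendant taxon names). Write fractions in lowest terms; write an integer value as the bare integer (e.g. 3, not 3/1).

((((B:1/2,L:1/2):7/2,G:4):4/3,(C:1/2,K:1/2):29/6):19/15,(R:3,T:3):18/5)

iteration 1: select B,L (d=1); attach at lengths (1/2, 1/2); label the merged cluster BL
  updated: d(BL,C)=14, d(BL,G)=8, d(BL,K)=10, d(BL,R)=35/2, d(BL,T)=13/2
iteration 2: select C,K (d=1); attach at lengths (1/2, 1/2); label the merged cluster CK
  updated: d(BL,CK)=12, d(CK,G)=8, d(CK,R)=17, d(CK,T)=29/2
iteration 3: select R,T (d=6); attach at lengths (3, 3); label the merged cluster RT
  updated: d(BL,RT)=12, d(CK,RT)=63/4, d(G,RT)=21/2
iteration 4: select BL,G (d=8); attach at lengths (7/2, 4); label the merged cluster BGL
  updated: d(BGL,CK)=32/3, d(BGL,RT)=23/2
iteration 5: select BGL,CK (d=32/3); attach at lengths (4/3, 29/6); label the merged cluster BCGKL
  updated: d(BCGKL,RT)=66/5
iteration 6: select BCGKL,RT (d=66/5); attach at lengths (19/15, 18/5); label the merged cluster BCGKLRT
final tree: ((((B:1/2,L:1/2):7/2,G:4):4/3,(C:1/2,K:1/2):29/6):19/15,(R:3,T:3):18/5)
total length: 398/15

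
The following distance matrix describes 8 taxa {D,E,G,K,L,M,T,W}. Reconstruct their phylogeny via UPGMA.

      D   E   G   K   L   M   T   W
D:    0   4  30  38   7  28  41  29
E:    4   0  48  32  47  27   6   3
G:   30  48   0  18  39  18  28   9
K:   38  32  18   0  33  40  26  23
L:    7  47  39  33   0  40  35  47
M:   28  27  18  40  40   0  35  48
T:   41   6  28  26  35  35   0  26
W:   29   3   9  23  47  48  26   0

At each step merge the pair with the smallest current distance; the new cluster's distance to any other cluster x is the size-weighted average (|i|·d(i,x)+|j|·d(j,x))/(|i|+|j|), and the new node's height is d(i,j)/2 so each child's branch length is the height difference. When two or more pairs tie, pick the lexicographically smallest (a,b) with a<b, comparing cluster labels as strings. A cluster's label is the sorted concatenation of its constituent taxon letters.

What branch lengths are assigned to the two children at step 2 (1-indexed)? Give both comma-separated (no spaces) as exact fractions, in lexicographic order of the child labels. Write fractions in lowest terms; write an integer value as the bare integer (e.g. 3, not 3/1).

7/2,7/2

1. join E+W (d=3) ⇒ EW; edges |E|=3/2, |W|=3/2
  updated: d(D,EW)=33/2, d(EW,G)=57/2, d(EW,K)=55/2, d(EW,L)=47, d(EW,M)=75/2, d(EW,T)=16
2. join D+L (d=7) ⇒ DL; edges |D|=7/2, |L|=7/2
  updated: d(DL,EW)=127/4, d(DL,G)=69/2, d(DL,K)=71/2, d(DL,M)=34, d(DL,T)=38
3. join EW+T (d=16) ⇒ ETW; edges |EW|=13/2, |T|=8
  updated: d(DL,ETW)=203/6, d(ETW,G)=85/3, d(ETW,K)=27, d(ETW,M)=110/3
4. join G+K (d=18) ⇒ GK; edges |G|=9, |K|=9
  updated: d(DL,GK)=35, d(ETW,GK)=83/3, d(GK,M)=29
5. join ETW+GK (d=83/3) ⇒ EGKTW; edges |ETW|=35/6, |GK|=29/6
  updated: d(DL,EGKTW)=343/10, d(EGKTW,M)=168/5
6. join EGKTW+M (d=168/5) ⇒ EGKMTW; edges |EGKTW|=89/30, |M|=84/5
  updated: d(DL,EGKMTW)=137/4
7. join DL+EGKMTW (d=137/4) ⇒ DEGKLMTW; edges |DL|=109/8, |EGKMTW|=13/40
final tree: ((D:7/2,L:7/2):109/8,((((E:3/2,W:3/2):13/2,T:8):35/6,(G:9,K:9):29/6):89/30,M:84/5):13/40)
total length: 5213/60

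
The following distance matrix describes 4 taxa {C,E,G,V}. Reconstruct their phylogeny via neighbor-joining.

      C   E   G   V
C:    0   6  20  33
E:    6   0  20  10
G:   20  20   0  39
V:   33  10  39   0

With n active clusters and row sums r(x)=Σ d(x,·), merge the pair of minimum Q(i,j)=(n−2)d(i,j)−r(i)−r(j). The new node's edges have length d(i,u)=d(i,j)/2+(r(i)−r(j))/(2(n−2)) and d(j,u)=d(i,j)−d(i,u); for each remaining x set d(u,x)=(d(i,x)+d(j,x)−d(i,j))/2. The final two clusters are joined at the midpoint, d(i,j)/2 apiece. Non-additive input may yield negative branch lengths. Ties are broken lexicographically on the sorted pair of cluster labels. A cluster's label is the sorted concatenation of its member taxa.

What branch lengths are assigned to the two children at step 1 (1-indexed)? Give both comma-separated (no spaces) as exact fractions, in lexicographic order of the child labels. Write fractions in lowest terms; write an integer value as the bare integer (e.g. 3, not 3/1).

iteration 1: select C,G (d=20, Q=-98); attach at lengths (5, 15); label the merged cluster CG
  updated: d(CG,E)=3, d(CG,V)=26
iteration 2: select CG,E (d=3, Q=-39); attach at lengths (19/2, -13/2); label the merged cluster CEG
  updated: d(CEG,V)=33/2
iteration 3: select CEG,V (d=33/2); attach at lengths (33/4, 33/4); label the merged cluster CEGV
final tree: (((C:5,G:15):19/2,E:-13/2):33/4,V:33/4)
total length: 79/2

5,15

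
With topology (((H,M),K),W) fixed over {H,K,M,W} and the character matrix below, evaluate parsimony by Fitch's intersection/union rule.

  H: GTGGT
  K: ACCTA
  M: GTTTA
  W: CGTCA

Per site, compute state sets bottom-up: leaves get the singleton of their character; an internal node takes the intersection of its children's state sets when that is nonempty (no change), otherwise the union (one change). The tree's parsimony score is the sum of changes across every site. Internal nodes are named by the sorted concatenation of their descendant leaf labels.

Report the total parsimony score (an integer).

9

site 0, node HM: H={G} ∩ M={G} → {G} (+0)
site 0, node HKM: HM={G} ∪ K={A} → {A,G} (+1)
site 0, node HKMW: HKM={A,G} ∪ W={C} → {A,C,G} (+1)
site 1, node HM: H={T} ∩ M={T} → {T} (+0)
site 1, node HKM: HM={T} ∪ K={C} → {C,T} (+1)
site 1, node HKMW: HKM={C,T} ∪ W={G} → {C,G,T} (+1)
site 2, node HM: H={G} ∪ M={T} → {G,T} (+1)
site 2, node HKM: HM={G,T} ∪ K={C} → {C,G,T} (+1)
site 2, node HKMW: HKM={C,G,T} ∩ W={T} → {T} (+0)
site 3, node HM: H={G} ∪ M={T} → {G,T} (+1)
site 3, node HKM: HM={G,T} ∩ K={T} → {T} (+0)
site 3, node HKMW: HKM={T} ∪ W={C} → {C,T} (+1)
site 4, node HM: H={T} ∪ M={A} → {A,T} (+1)
site 4, node HKM: HM={A,T} ∩ K={A} → {A} (+0)
site 4, node HKMW: HKM={A} ∩ W={A} → {A} (+0)
per-site changes: [2, 2, 2, 2, 1]; total = 9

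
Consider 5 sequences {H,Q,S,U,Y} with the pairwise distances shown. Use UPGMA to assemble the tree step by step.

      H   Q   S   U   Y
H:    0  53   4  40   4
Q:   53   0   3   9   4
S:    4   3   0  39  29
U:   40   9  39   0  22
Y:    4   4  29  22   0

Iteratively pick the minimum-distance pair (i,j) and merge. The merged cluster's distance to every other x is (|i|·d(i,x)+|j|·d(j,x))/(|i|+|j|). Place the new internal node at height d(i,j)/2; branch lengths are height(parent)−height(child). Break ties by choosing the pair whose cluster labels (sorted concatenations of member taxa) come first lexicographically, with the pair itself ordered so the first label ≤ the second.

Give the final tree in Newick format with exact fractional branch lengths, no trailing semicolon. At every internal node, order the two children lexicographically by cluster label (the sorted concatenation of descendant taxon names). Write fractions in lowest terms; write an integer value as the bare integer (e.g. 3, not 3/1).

(((H:2,Y:2):37/4,(Q:3/2,S:3/2):39/4):5/2,U:55/4)

step 1: merge (Q,S) at d=3; branch lengths Q→3/2, S→3/2; new cluster QS
  updated: d(H,QS)=57/2, d(QS,U)=24, d(QS,Y)=33/2
step 2: merge (H,Y) at d=4; branch lengths H→2, Y→2; new cluster HY
  updated: d(HY,QS)=45/2, d(HY,U)=31
step 3: merge (HY,QS) at d=45/2; branch lengths HY→37/4, QS→39/4; new cluster HQSY
  updated: d(HQSY,U)=55/2
step 4: merge (HQSY,U) at d=55/2; branch lengths HQSY→5/2, U→55/4; new cluster HQSUY
final tree: (((H:2,Y:2):37/4,(Q:3/2,S:3/2):39/4):5/2,U:55/4)
total length: 169/4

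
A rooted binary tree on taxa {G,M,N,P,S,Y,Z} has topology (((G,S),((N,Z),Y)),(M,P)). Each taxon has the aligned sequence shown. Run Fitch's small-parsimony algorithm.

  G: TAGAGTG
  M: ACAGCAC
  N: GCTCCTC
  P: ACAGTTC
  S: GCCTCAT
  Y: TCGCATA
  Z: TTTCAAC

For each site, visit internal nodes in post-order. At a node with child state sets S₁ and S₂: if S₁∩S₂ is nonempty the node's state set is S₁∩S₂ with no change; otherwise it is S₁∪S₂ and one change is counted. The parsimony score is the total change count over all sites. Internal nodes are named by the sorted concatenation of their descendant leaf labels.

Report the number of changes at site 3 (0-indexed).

3

GS@0: {T} ∪ {G} = {G,T} (union, +1)
NZ@0: {G} ∪ {T} = {G,T} (union, +1)
NYZ@0: {G,T} ∩ {T} = {T} (intersection, +0)
GNSYZ@0: {G,T} ∩ {T} = {T} (intersection, +0)
MP@0: {A} ∩ {A} = {A} (intersection, +0)
GMNPSYZ@0: {T} ∪ {A} = {A,T} (union, +1)
GS@1: {A} ∪ {C} = {A,C} (union, +1)
NZ@1: {C} ∪ {T} = {C,T} (union, +1)
NYZ@1: {C,T} ∩ {C} = {C} (intersection, +0)
GNSYZ@1: {A,C} ∩ {C} = {C} (intersection, +0)
MP@1: {C} ∩ {C} = {C} (intersection, +0)
GMNPSYZ@1: {C} ∩ {C} = {C} (intersection, +0)
GS@2: {G} ∪ {C} = {C,G} (union, +1)
NZ@2: {T} ∩ {T} = {T} (intersection, +0)
NYZ@2: {T} ∪ {G} = {G,T} (union, +1)
GNSYZ@2: {C,G} ∩ {G,T} = {G} (intersection, +0)
MP@2: {A} ∩ {A} = {A} (intersection, +0)
GMNPSYZ@2: {G} ∪ {A} = {A,G} (union, +1)
GS@3: {A} ∪ {T} = {A,T} (union, +1)
NZ@3: {C} ∩ {C} = {C} (intersection, +0)
NYZ@3: {C} ∩ {C} = {C} (intersection, +0)
GNSYZ@3: {A,T} ∪ {C} = {A,C,T} (union, +1)
MP@3: {G} ∩ {G} = {G} (intersection, +0)
GMNPSYZ@3: {A,C,T} ∪ {G} = {A,C,G,T} (union, +1)
GS@4: {G} ∪ {C} = {C,G} (union, +1)
NZ@4: {C} ∪ {A} = {A,C} (union, +1)
NYZ@4: {A,C} ∩ {A} = {A} (intersection, +0)
GNSYZ@4: {C,G} ∪ {A} = {A,C,G} (union, +1)
MP@4: {C} ∪ {T} = {C,T} (union, +1)
GMNPSYZ@4: {A,C,G} ∩ {C,T} = {C} (intersection, +0)
GS@5: {T} ∪ {A} = {A,T} (union, +1)
NZ@5: {T} ∪ {A} = {A,T} (union, +1)
NYZ@5: {A,T} ∩ {T} = {T} (intersection, +0)
GNSYZ@5: {A,T} ∩ {T} = {T} (intersection, +0)
MP@5: {A} ∪ {T} = {A,T} (union, +1)
GMNPSYZ@5: {T} ∩ {A,T} = {T} (intersection, +0)
GS@6: {G} ∪ {T} = {G,T} (union, +1)
NZ@6: {C} ∩ {C} = {C} (intersection, +0)
NYZ@6: {C} ∪ {A} = {A,C} (union, +1)
GNSYZ@6: {G,T} ∪ {A,C} = {A,C,G,T} (union, +1)
MP@6: {C} ∩ {C} = {C} (intersection, +0)
GMNPSYZ@6: {A,C,G,T} ∩ {C} = {C} (intersection, +0)
per-site changes: [3, 2, 3, 3, 4, 3, 3]; total = 21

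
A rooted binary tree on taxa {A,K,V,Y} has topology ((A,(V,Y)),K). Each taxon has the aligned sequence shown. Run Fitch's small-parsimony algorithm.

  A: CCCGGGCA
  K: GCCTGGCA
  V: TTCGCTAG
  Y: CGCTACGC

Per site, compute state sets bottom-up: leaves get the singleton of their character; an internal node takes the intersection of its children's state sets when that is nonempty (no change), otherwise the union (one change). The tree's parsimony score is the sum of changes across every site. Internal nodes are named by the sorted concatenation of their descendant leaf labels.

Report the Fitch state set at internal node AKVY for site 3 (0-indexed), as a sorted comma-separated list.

VY@0: {T} ∪ {C} = {C,T} (union, +1)
AVY@0: {C} ∩ {C,T} = {C} (intersection, +0)
AKVY@0: {C} ∪ {G} = {C,G} (union, +1)
VY@1: {T} ∪ {G} = {G,T} (union, +1)
AVY@1: {C} ∪ {G,T} = {C,G,T} (union, +1)
AKVY@1: {C,G,T} ∩ {C} = {C} (intersection, +0)
VY@2: {C} ∩ {C} = {C} (intersection, +0)
AVY@2: {C} ∩ {C} = {C} (intersection, +0)
AKVY@2: {C} ∩ {C} = {C} (intersection, +0)
VY@3: {G} ∪ {T} = {G,T} (union, +1)
AVY@3: {G} ∩ {G,T} = {G} (intersection, +0)
AKVY@3: {G} ∪ {T} = {G,T} (union, +1)
VY@4: {C} ∪ {A} = {A,C} (union, +1)
AVY@4: {G} ∪ {A,C} = {A,C,G} (union, +1)
AKVY@4: {A,C,G} ∩ {G} = {G} (intersection, +0)
VY@5: {T} ∪ {C} = {C,T} (union, +1)
AVY@5: {G} ∪ {C,T} = {C,G,T} (union, +1)
AKVY@5: {C,G,T} ∩ {G} = {G} (intersection, +0)
VY@6: {A} ∪ {G} = {A,G} (union, +1)
AVY@6: {C} ∪ {A,G} = {A,C,G} (union, +1)
AKVY@6: {A,C,G} ∩ {C} = {C} (intersection, +0)
VY@7: {G} ∪ {C} = {C,G} (union, +1)
AVY@7: {A} ∪ {C,G} = {A,C,G} (union, +1)
AKVY@7: {A,C,G} ∩ {A} = {A} (intersection, +0)
per-site changes: [2, 2, 0, 2, 2, 2, 2, 2]; total = 14

G,T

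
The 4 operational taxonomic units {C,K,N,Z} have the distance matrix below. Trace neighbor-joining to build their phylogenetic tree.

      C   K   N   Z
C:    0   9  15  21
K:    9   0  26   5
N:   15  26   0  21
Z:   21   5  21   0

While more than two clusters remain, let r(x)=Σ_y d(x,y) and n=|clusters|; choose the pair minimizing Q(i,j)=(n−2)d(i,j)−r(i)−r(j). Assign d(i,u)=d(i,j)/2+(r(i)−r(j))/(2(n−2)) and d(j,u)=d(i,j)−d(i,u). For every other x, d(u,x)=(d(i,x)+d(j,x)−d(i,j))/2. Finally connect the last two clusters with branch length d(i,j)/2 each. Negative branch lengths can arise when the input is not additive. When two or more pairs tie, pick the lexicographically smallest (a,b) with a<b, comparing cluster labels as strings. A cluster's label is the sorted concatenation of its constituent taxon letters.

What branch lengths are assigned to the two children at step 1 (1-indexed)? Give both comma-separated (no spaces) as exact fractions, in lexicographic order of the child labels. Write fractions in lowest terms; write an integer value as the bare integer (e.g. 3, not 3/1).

13/4,47/4

iteration 1: select C,N (d=15, Q=-77); attach at lengths (13/4, 47/4); label the merged cluster CN
  updated: d(CN,K)=10, d(CN,Z)=27/2
iteration 2: select CN,K (d=10, Q=-57/2); attach at lengths (37/4, 3/4); label the merged cluster CKN
  updated: d(CKN,Z)=17/4
iteration 3: select CKN,Z (d=17/4); attach at lengths (17/8, 17/8); label the merged cluster CKNZ
final tree: (((C:13/4,N:47/4):37/4,K:3/4):17/8,Z:17/8)
total length: 117/4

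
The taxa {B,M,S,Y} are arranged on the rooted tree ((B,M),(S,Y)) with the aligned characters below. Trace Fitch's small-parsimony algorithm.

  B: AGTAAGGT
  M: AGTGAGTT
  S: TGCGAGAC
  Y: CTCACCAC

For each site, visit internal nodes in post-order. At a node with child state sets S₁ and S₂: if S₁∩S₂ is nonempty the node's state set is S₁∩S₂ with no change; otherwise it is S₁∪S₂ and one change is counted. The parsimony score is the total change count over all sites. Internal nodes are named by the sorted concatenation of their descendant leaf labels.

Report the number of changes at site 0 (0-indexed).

2

site 0, node BM: B={A} ∩ M={A} → {A} (+0)
site 0, node SY: S={T} ∪ Y={C} → {C,T} (+1)
site 0, node BMSY: BM={A} ∪ SY={C,T} → {A,C,T} (+1)
site 1, node BM: B={G} ∩ M={G} → {G} (+0)
site 1, node SY: S={G} ∪ Y={T} → {G,T} (+1)
site 1, node BMSY: BM={G} ∩ SY={G,T} → {G} (+0)
site 2, node BM: B={T} ∩ M={T} → {T} (+0)
site 2, node SY: S={C} ∩ Y={C} → {C} (+0)
site 2, node BMSY: BM={T} ∪ SY={C} → {C,T} (+1)
site 3, node BM: B={A} ∪ M={G} → {A,G} (+1)
site 3, node SY: S={G} ∪ Y={A} → {A,G} (+1)
site 3, node BMSY: BM={A,G} ∩ SY={A,G} → {A,G} (+0)
site 4, node BM: B={A} ∩ M={A} → {A} (+0)
site 4, node SY: S={A} ∪ Y={C} → {A,C} (+1)
site 4, node BMSY: BM={A} ∩ SY={A,C} → {A} (+0)
site 5, node BM: B={G} ∩ M={G} → {G} (+0)
site 5, node SY: S={G} ∪ Y={C} → {C,G} (+1)
site 5, node BMSY: BM={G} ∩ SY={C,G} → {G} (+0)
site 6, node BM: B={G} ∪ M={T} → {G,T} (+1)
site 6, node SY: S={A} ∩ Y={A} → {A} (+0)
site 6, node BMSY: BM={G,T} ∪ SY={A} → {A,G,T} (+1)
site 7, node BM: B={T} ∩ M={T} → {T} (+0)
site 7, node SY: S={C} ∩ Y={C} → {C} (+0)
site 7, node BMSY: BM={T} ∪ SY={C} → {C,T} (+1)
per-site changes: [2, 1, 1, 2, 1, 1, 2, 1]; total = 11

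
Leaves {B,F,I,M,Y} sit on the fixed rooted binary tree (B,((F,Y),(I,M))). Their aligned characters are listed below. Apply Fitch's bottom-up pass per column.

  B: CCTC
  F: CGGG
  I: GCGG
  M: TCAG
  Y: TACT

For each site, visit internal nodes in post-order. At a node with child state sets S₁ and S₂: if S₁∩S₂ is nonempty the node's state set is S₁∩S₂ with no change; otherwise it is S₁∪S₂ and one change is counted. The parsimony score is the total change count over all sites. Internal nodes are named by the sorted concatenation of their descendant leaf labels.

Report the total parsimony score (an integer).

FY@0: {C} ∪ {T} = {C,T} (union, +1)
IM@0: {G} ∪ {T} = {G,T} (union, +1)
FIMY@0: {C,T} ∩ {G,T} = {T} (intersection, +0)
BFIMY@0: {C} ∪ {T} = {C,T} (union, +1)
FY@1: {G} ∪ {A} = {A,G} (union, +1)
IM@1: {C} ∩ {C} = {C} (intersection, +0)
FIMY@1: {A,G} ∪ {C} = {A,C,G} (union, +1)
BFIMY@1: {C} ∩ {A,C,G} = {C} (intersection, +0)
FY@2: {G} ∪ {C} = {C,G} (union, +1)
IM@2: {G} ∪ {A} = {A,G} (union, +1)
FIMY@2: {C,G} ∩ {A,G} = {G} (intersection, +0)
BFIMY@2: {T} ∪ {G} = {G,T} (union, +1)
FY@3: {G} ∪ {T} = {G,T} (union, +1)
IM@3: {G} ∩ {G} = {G} (intersection, +0)
FIMY@3: {G,T} ∩ {G} = {G} (intersection, +0)
BFIMY@3: {C} ∪ {G} = {C,G} (union, +1)
per-site changes: [3, 2, 3, 2]; total = 10

10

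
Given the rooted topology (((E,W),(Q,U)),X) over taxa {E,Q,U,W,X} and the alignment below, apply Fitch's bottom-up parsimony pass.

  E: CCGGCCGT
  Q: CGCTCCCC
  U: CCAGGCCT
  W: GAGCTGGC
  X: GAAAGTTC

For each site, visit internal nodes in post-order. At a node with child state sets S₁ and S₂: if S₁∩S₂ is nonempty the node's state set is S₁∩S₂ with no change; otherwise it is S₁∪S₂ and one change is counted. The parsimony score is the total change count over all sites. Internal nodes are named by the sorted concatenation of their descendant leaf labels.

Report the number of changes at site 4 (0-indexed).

3

[col 0] EW: children E:{C}, W:{G} ∪→ {C,G}; cost 1
[col 0] QU: children Q:{C}, U:{C} ∩→ {C}; cost 0
[col 0] EQUW: children EW:{C,G}, QU:{C} ∩→ {C}; cost 0
[col 0] EQUWX: children EQUW:{C}, X:{G} ∪→ {C,G}; cost 1
[col 1] EW: children E:{C}, W:{A} ∪→ {A,C}; cost 1
[col 1] QU: children Q:{G}, U:{C} ∪→ {C,G}; cost 1
[col 1] EQUW: children EW:{A,C}, QU:{C,G} ∩→ {C}; cost 0
[col 1] EQUWX: children EQUW:{C}, X:{A} ∪→ {A,C}; cost 1
[col 2] EW: children E:{G}, W:{G} ∩→ {G}; cost 0
[col 2] QU: children Q:{C}, U:{A} ∪→ {A,C}; cost 1
[col 2] EQUW: children EW:{G}, QU:{A,C} ∪→ {A,C,G}; cost 1
[col 2] EQUWX: children EQUW:{A,C,G}, X:{A} ∩→ {A}; cost 0
[col 3] EW: children E:{G}, W:{C} ∪→ {C,G}; cost 1
[col 3] QU: children Q:{T}, U:{G} ∪→ {G,T}; cost 1
[col 3] EQUW: children EW:{C,G}, QU:{G,T} ∩→ {G}; cost 0
[col 3] EQUWX: children EQUW:{G}, X:{A} ∪→ {A,G}; cost 1
[col 4] EW: children E:{C}, W:{T} ∪→ {C,T}; cost 1
[col 4] QU: children Q:{C}, U:{G} ∪→ {C,G}; cost 1
[col 4] EQUW: children EW:{C,T}, QU:{C,G} ∩→ {C}; cost 0
[col 4] EQUWX: children EQUW:{C}, X:{G} ∪→ {C,G}; cost 1
[col 5] EW: children E:{C}, W:{G} ∪→ {C,G}; cost 1
[col 5] QU: children Q:{C}, U:{C} ∩→ {C}; cost 0
[col 5] EQUW: children EW:{C,G}, QU:{C} ∩→ {C}; cost 0
[col 5] EQUWX: children EQUW:{C}, X:{T} ∪→ {C,T}; cost 1
[col 6] EW: children E:{G}, W:{G} ∩→ {G}; cost 0
[col 6] QU: children Q:{C}, U:{C} ∩→ {C}; cost 0
[col 6] EQUW: children EW:{G}, QU:{C} ∪→ {C,G}; cost 1
[col 6] EQUWX: children EQUW:{C,G}, X:{T} ∪→ {C,G,T}; cost 1
[col 7] EW: children E:{T}, W:{C} ∪→ {C,T}; cost 1
[col 7] QU: children Q:{C}, U:{T} ∪→ {C,T}; cost 1
[col 7] EQUW: children EW:{C,T}, QU:{C,T} ∩→ {C,T}; cost 0
[col 7] EQUWX: children EQUW:{C,T}, X:{C} ∩→ {C}; cost 0
per-site changes: [2, 3, 2, 3, 3, 2, 2, 2]; total = 19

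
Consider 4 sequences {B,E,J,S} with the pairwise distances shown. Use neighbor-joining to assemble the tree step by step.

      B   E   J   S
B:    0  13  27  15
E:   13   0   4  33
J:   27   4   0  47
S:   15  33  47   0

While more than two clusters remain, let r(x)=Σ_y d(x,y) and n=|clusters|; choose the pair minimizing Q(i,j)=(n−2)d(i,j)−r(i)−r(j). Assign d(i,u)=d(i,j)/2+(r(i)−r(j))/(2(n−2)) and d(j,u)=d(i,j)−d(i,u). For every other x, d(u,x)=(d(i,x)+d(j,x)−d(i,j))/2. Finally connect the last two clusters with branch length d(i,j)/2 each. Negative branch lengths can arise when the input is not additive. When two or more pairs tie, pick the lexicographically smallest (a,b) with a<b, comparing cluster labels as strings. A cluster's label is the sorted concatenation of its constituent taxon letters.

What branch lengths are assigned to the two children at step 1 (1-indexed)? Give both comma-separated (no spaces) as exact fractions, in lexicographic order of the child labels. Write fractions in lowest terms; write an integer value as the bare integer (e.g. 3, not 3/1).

iteration 1: select B,S (d=15, Q=-120); attach at lengths (-5/2, 35/2); label the merged cluster BS
  updated: d(BS,E)=31/2, d(BS,J)=59/2
iteration 2: select BS,E (d=31/2, Q=-49); attach at lengths (41/2, -5); label the merged cluster BES
  updated: d(BES,J)=9
iteration 3: select BES,J (d=9); attach at lengths (9/2, 9/2); label the merged cluster BEJS
final tree: (((B:-5/2,S:35/2):41/2,E:-5):9/2,J:9/2)
total length: 79/2

-5/2,35/2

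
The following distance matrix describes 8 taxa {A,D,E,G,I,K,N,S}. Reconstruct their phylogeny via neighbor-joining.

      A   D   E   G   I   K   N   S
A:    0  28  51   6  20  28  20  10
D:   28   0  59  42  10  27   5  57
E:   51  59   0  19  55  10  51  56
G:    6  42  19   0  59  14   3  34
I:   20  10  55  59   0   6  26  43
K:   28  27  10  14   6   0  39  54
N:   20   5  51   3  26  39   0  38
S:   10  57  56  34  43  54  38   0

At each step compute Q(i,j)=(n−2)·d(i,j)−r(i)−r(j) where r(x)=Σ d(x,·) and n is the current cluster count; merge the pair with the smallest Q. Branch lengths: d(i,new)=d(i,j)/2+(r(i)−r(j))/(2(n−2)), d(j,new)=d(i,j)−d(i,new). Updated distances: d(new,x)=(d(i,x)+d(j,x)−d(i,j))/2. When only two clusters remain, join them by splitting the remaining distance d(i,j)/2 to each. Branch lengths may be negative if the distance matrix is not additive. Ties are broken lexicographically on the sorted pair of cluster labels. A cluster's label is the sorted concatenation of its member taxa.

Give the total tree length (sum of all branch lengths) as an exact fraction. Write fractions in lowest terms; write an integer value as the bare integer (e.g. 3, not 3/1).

iteration 1: select E,K (d=10, Q=-419); attach at lengths (61/4, -21/4); label the merged cluster EK
  updated: d(A,EK)=69/2, d(D,EK)=38, d(EK,G)=23/2, d(EK,I)=51/2, d(EK,N)=40, d(EK,S)=50
iteration 2: select D,I (d=10, Q=-627/2); attach at lengths (93/20, 107/20); label the merged cluster DI
  updated: d(A,DI)=19, d(DI,EK)=107/4, d(DI,G)=91/2, d(DI,N)=21/2, d(DI,S)=45
iteration 3: select A,S (d=10, Q=-453/2); attach at lengths (-95/16, 255/16); label the merged cluster AS
  updated: d(AS,DI)=27, d(AS,EK)=149/4, d(AS,G)=15, d(AS,N)=24
iteration 4: select EK,G (d=23/2, Q=-156); attach at lengths (25/2, -1); label the merged cluster EGK
  updated: d(AS,EGK)=163/8, d(DI,EGK)=243/8, d(EGK,N)=63/4
iteration 5: select AS,EGK (d=163/8, Q=-777/8); attach at lengths (365/32, 287/32); label the merged cluster AEGKS
  updated: d(AEGKS,DI)=37/2, d(AEGKS,N)=155/16
iteration 6: select AEGKS,DI (d=37/2, Q=-619/16); attach at lengths (283/32, 309/32); label the merged cluster ADEGIKS
  updated: d(ADEGIKS,N)=27/32
iteration 7: select ADEGIKS,N (d=27/32); attach at lengths (27/64, 27/64); label the merged cluster ADEGIKNS
final tree: ((((A:-95/16,S:255/16):365/32,((E:61/4,K:-21/4):25/2,G:-1):287/32):283/32,(D:93/20,I:107/20):309/32):27/64,N:27/64)
total length: 2599/32

2599/32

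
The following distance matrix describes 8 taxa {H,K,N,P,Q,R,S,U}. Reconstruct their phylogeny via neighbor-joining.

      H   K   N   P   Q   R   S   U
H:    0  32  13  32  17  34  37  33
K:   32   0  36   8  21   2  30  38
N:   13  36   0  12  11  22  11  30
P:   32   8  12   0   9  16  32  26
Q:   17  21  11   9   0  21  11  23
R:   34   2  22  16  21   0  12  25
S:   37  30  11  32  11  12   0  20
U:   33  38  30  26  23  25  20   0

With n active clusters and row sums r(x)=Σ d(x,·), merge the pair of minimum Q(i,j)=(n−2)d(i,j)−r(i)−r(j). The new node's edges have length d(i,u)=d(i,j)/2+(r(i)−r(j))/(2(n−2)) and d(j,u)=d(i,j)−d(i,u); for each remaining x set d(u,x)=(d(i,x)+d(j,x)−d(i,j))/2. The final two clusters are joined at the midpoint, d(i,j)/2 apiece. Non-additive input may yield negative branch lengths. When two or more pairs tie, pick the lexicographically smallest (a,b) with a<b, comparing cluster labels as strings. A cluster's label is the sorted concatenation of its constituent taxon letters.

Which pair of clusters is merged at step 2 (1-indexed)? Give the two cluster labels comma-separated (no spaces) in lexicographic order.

iteration 1: select K,R (d=2, Q=-287); attach at lengths (47/12, -23/12); label the merged cluster KR
  updated: d(H,KR)=32, d(KR,N)=28, d(KR,P)=11, d(KR,Q)=20, d(KR,S)=20, d(KR,U)=61/2
iteration 2: select KR,P (d=11, Q=-417/2); attach at lengths (149/20, 71/20); label the merged cluster KPR
  updated: d(H,KPR)=53/2, d(KPR,N)=29/2, d(KPR,Q)=9, d(KPR,S)=41/2, d(KPR,U)=91/4
iteration 3: select H,N (d=13, Q=-154); attach at lengths (99/8, 5/8); label the merged cluster HN
  updated: d(HN,KPR)=14, d(HN,Q)=15/2, d(HN,S)=35/2, d(HN,U)=25
iteration 4: select S,U (d=20, Q=-399/4); attach at lengths (51/8, 109/8); label the merged cluster SU
  updated: d(HN,SU)=45/4, d(KPR,SU)=93/8, d(Q,SU)=7
iteration 5: select HN,Q (d=15/2, Q=-165/4); attach at lengths (97/16, 23/16); label the merged cluster HNQ
  updated: d(HNQ,KPR)=31/4, d(HNQ,SU)=43/8
iteration 6: select HNQ,KPR (d=31/4, Q=-99/4); attach at lengths (3/4, 7); label the merged cluster HKNPQR
  updated: d(HKNPQR,SU)=37/8
iteration 7: select HKNPQR,SU (d=37/8); attach at lengths (37/16, 37/16); label the merged cluster HKNPQRSU
final tree: ((((H:99/8,N:5/8):97/16,Q:23/16):3/4,((K:47/12,R:-23/12):149/20,P:71/20):7):37/16,(S:51/8,U:109/8):37/16)
total length: 527/8

KR,P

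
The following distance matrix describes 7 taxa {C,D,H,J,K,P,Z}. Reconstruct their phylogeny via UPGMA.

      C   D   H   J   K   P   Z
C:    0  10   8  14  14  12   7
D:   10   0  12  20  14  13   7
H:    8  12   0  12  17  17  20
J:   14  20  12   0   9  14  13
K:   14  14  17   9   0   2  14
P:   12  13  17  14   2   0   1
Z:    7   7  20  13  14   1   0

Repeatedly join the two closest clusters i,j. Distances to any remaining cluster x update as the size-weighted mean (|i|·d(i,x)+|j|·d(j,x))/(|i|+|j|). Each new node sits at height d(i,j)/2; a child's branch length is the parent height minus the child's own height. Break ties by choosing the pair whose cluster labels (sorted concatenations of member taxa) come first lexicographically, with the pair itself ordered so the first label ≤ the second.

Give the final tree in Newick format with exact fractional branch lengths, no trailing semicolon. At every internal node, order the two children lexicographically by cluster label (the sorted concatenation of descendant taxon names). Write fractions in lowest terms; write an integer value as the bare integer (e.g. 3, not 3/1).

(((C:4,H:4):3/2,D:11/2):35/24,(J:6,(K:4,(P:1/2,Z:1/2):7/2):2):23/24)

step 1: merge (P,Z) at d=1; branch lengths P→1/2, Z→1/2; new cluster PZ
  updated: d(C,PZ)=19/2, d(D,PZ)=10, d(H,PZ)=37/2, d(J,PZ)=27/2, d(K,PZ)=8
step 2: merge (C,H) at d=8; branch lengths C→4, H→4; new cluster CH
  updated: d(CH,D)=11, d(CH,J)=13, d(CH,K)=31/2, d(CH,PZ)=14
step 3: merge (K,PZ) at d=8; branch lengths K→4, PZ→7/2; new cluster KPZ
  updated: d(CH,KPZ)=29/2, d(D,KPZ)=34/3, d(J,KPZ)=12
step 4: merge (CH,D) at d=11; branch lengths CH→3/2, D→11/2; new cluster CDH
  updated: d(CDH,J)=46/3, d(CDH,KPZ)=121/9
step 5: merge (J,KPZ) at d=12; branch lengths J→6, KPZ→2; new cluster JKPZ
  updated: d(CDH,JKPZ)=167/12
step 6: merge (CDH,JKPZ) at d=167/12; branch lengths CDH→35/24, JKPZ→23/24; new cluster CDHJKPZ
final tree: (((C:4,H:4):3/2,D:11/2):35/24,(J:6,(K:4,(P:1/2,Z:1/2):7/2):2):23/24)
total length: 407/12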